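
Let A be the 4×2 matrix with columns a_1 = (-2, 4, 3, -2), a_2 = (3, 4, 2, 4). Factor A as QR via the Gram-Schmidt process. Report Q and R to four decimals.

a_1 = (-2, 4, 3, -2); ‖a_1‖ = 5.7446, so q_1 = (-0.3482, 0.6963, 0.5222, -0.3482).
q_1·a_2 = (-0.3482)·3 + 0.6963·4 + 0.5222·2 + (-0.3482)·4 = 1.3926.
u_2 = a_2 − 1.3926·q_1 = (3.4848, 3.0303, 1.2727, 4.4848).
‖u_2‖ = 6.5621, so q_2 = (0.5311, 0.4618, 0.1940, 0.6835).

Q = [[-0.3482, 0.5311], [0.6963, 0.4618], [0.5222, 0.1940], [-0.3482, 0.6835]], R = [[5.7446, 1.3926], [0.0000, 6.5621]]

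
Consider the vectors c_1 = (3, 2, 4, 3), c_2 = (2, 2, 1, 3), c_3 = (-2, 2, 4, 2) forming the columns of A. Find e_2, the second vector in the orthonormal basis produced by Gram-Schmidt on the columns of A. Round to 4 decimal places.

e_1 = c_1/‖c_1‖ = (3, 2, 4, 3)/6.1644 = (0.4867, 0.3244, 0.6489, 0.4867).
r_{12} = e_1·c_2 = 3.7311.
u_2 = c_2 − 3.7311·e_1 = (0.1842, 0.7895, -1.4211, 1.1842).
‖u_2‖ = 2.0196, so e_2 = (0.0912, 0.3909, -0.7036, 0.5863).

e_2 = (0.0912, 0.3909, -0.7036, 0.5863)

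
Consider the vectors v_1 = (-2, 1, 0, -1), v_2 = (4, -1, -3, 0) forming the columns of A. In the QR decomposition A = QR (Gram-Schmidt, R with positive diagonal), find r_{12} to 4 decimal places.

r_{12} = -3.6742

v_1 = (-2, 1, 0, -1); ‖v_1‖ = 2.4495, so e_1 = (-0.8165, 0.4082, 0.0000, -0.4082).
r_{12} = e_1·v_2 = -3.6742.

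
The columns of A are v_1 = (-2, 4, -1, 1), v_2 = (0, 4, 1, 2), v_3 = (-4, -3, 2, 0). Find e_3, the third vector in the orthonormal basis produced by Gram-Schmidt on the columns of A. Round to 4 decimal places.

e_3 = (-0.7171, -0.2648, 0.6031, 0.2279)

e_1 = v_1/‖v_1‖ = (-2, 4, -1, 1)/4.6904 = (-0.4264, 0.8528, -0.2132, 0.2132).
r_{12} = e_1·v_2 = 3.6244.
u_2 = v_2 − 3.6244·e_1 = (1.5455, 0.9091, 1.7727, 1.2273).
‖u_2‖ = 2.8042, so e_2 = (0.5511, 0.3242, 0.6322, 0.4377).
r_{13} = e_1·v_3 = -1.2792; r_{23} = e_2·v_3 = -1.9127.
u_3 = v_3 + 1.2792·e_1 + 1.9127·e_2 = (-3.4913, -1.2890, 2.9364, 1.1098).
‖u_3‖ = 4.8688, so e_3 = (-0.7171, -0.2648, 0.6031, 0.2279).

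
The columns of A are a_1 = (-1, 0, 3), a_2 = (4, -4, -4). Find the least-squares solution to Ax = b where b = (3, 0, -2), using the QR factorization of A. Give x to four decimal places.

a_1 = (-1, 0, 3); ‖a_1‖ = 3.1623, so q_1 = (-0.3162, 0.0000, 0.9487).
q_1·a_2 = (-0.3162)·4 + 0.0000·(-4) + 0.9487·(-4) = -5.0596.
u_2 = a_2 + 5.0596·q_1 = (2.4000, -4.0000, 0.8000).
‖u_2‖ = 4.7329, so q_2 = (0.5071, -0.8452, 0.1690).
Qᵀb = (-2.8460, 1.1832).
Back-substitute: x_2 = 1.1832/4.7329 = 0.2500.
x_1 = (-2.8460 + 5.0596·0.2500)/3.1623 = -0.5000.

x = (-0.5000, 0.2500)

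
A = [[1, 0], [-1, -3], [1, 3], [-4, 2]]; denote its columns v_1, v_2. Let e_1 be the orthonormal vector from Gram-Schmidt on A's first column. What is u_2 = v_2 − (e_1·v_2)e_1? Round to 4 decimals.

v_1 = (1, -1, 1, -4); ‖v_1‖ = 4.3589, so e_1 = (0.2294, -0.2294, 0.2294, -0.9177).
e_1·v_2 = 0.2294·0 + (-0.2294)·(-3) + 0.2294·3 + (-0.9177)·2 = -0.4588.
u_2 = v_2 + 0.4588·e_1 = (0.1053, -3.1053, 3.1053, 1.5789).

u_2 = (0.1053, -3.1053, 3.1053, 1.5789)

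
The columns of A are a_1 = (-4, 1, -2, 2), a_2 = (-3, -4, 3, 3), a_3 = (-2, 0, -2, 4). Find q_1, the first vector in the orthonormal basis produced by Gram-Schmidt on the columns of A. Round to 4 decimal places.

q_1 = (-0.8000, 0.2000, -0.4000, 0.4000)

q_1 = a_1/‖a_1‖ = (-4, 1, -2, 2)/5.0000 = (-0.8000, 0.2000, -0.4000, 0.4000).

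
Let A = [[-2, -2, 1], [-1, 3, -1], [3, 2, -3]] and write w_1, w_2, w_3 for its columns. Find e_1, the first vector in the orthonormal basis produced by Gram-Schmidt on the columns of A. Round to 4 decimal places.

e_1 = w_1/‖w_1‖ = (-2, -1, 3)/3.7417 = (-0.5345, -0.2673, 0.8018).

e_1 = (-0.5345, -0.2673, 0.8018)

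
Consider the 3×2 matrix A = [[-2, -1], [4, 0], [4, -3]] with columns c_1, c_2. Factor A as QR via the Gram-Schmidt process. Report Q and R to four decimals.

Q = [[-0.3333, -0.5788], [0.6667, 0.4134], [0.6667, -0.7029]], R = [[6.0000, -1.6667], [0.0000, 2.6874]]

e_1 = c_1/‖c_1‖ = (-2, 4, 4)/6.0000 = (-0.3333, 0.6667, 0.6667).
r_{12} = e_1·c_2 = -1.6667.
u_2 = c_2 + 1.6667·e_1 = (-1.5556, 1.1111, -1.8889).
‖u_2‖ = 2.6874, so e_2 = (-0.5788, 0.4134, -0.7029).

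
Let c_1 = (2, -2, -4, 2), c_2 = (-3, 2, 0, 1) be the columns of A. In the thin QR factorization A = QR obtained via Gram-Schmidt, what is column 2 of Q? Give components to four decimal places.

c_1 = (2, -2, -4, 2); ‖c_1‖ = 5.2915, so e_1 = (0.3780, -0.3780, -0.7559, 0.3780).
e_1·c_2 = 0.3780·(-3) + (-0.3780)·2 + (-0.7559)·0 + 0.3780·1 = -1.5119.
u_2 = c_2 + 1.5119·e_1 = (-2.4286, 1.4286, -1.1429, 1.5714).
‖u_2‖ = 3.4226, so e_2 = (-0.7096, 0.4174, -0.3339, 0.4591).

e_2 = (-0.7096, 0.4174, -0.3339, 0.4591)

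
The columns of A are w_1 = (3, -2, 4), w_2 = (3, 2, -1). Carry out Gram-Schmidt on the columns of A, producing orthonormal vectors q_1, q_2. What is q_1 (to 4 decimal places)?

w_1 = (3, -2, 4); ‖w_1‖ = 5.3852, so q_1 = (0.5571, -0.3714, 0.7428).

q_1 = (0.5571, -0.3714, 0.7428)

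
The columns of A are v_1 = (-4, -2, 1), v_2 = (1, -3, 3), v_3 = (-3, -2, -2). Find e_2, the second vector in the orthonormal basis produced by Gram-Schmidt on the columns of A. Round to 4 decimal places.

e_2 = (0.4626, -0.5980, 0.6545)

v_1 = (-4, -2, 1); ‖v_1‖ = 4.5826, so e_1 = (-0.8729, -0.4364, 0.2182).
e_1·v_2 = (-0.8729)·1 + (-0.4364)·(-3) + 0.2182·3 = 1.0911.
u_2 = v_2 − 1.0911·e_1 = (1.9524, -2.5238, 2.7619).
‖u_2‖ = 4.2201, so e_2 = (0.4626, -0.5980, 0.6545).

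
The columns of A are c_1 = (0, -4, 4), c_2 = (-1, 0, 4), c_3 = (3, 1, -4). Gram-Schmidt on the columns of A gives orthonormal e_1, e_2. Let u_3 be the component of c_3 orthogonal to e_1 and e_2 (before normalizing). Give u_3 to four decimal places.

u_3 = (2.0000, 0.5000, 0.5000)

e_1 = c_1/‖c_1‖ = (0, -4, 4)/5.6569 = (0.0000, -0.7071, 0.7071).
r_{12} = e_1·c_2 = 2.8284.
u_2 = c_2 − 2.8284·e_1 = (-1.0000, 2.0000, 2.0000).
‖u_2‖ = 3.0000, so e_2 = (-0.3333, 0.6667, 0.6667).
r_{13} = e_1·c_3 = -3.5355; r_{23} = e_2·c_3 = -3.0000.
u_3 = c_3 + 3.5355·e_1 + 3.0000·e_2 = (2.0000, 0.5000, 0.5000).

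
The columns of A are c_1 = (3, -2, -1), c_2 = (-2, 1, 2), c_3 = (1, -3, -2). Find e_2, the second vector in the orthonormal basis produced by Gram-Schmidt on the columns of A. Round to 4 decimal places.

e_2 = (0.1048, -0.3145, 0.9435)

e_1 = c_1/‖c_1‖ = (3, -2, -1)/3.7417 = (0.8018, -0.5345, -0.2673).
r_{12} = e_1·c_2 = -2.6726.
u_2 = c_2 + 2.6726·e_1 = (0.1429, -0.4286, 1.2857).
‖u_2‖ = 1.3628, so e_2 = (0.1048, -0.3145, 0.9435).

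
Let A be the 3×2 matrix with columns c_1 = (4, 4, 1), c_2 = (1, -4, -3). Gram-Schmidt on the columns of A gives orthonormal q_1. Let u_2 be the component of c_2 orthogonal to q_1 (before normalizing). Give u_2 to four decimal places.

c_1 = (4, 4, 1); ‖c_1‖ = 5.7446, so q_1 = (0.6963, 0.6963, 0.1741).
q_1·c_2 = 0.6963·1 + 0.6963·(-4) + 0.1741·(-3) = -2.6112.
u_2 = c_2 + 2.6112·q_1 = (2.8182, -2.1818, -2.5455).

u_2 = (2.8182, -2.1818, -2.5455)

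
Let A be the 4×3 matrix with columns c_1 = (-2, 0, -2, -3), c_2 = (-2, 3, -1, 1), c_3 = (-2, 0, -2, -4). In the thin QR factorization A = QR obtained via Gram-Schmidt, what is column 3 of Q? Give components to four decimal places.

e_3 = (0.3218, 0.5705, 0.5119, -0.5558)

e_1 = c_1/‖c_1‖ = (-2, 0, -2, -3)/4.1231 = (-0.4851, 0.0000, -0.4851, -0.7276).
r_{12} = e_1·c_2 = 0.7276.
u_2 = c_2 − 0.7276·e_1 = (-1.6471, 3.0000, -0.6471, 1.5294).
‖u_2‖ = 3.8040, so e_2 = (-0.4330, 0.7886, -0.1701, 0.4021).
r_{13} = e_1·c_3 = 4.8507; r_{23} = e_2·c_3 = -0.4021.
u_3 = c_3 − 4.8507·e_1 + 0.4021·e_2 = (0.1789, 0.3171, 0.2846, -0.3089).
‖u_3‖ = 0.5558, so e_3 = (0.3218, 0.5705, 0.5119, -0.5558).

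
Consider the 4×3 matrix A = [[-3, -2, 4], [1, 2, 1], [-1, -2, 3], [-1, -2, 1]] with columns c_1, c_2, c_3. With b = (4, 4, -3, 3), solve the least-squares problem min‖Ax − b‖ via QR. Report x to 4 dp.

c_1 = (-3, 1, -1, -1); ‖c_1‖ = 3.4641, so q_1 = (-0.8660, 0.2887, -0.2887, -0.2887).
q_1·c_2 = (-0.8660)·(-2) + 0.2887·2 + (-0.2887)·(-2) + (-0.2887)·(-2) = 3.4641.
u_2 = c_2 − 3.4641·q_1 = (1.0000, 1.0000, -1.0000, -1.0000).
‖u_2‖ = 2.0000, so q_2 = (0.5000, 0.5000, -0.5000, -0.5000).
q_1·c_3 = (-0.8660)·4 + 0.2887·1 + (-0.2887)·3 + (-0.2887)·1 = -4.3301; q_2·c_3 = 0.5000·4 + 0.5000·1 + (-0.5000)·3 + (-0.5000)·1 = 0.5000.
u_3 = c_3 + 4.3301·q_1 − 0.5000·q_2 = (0.0000, 2.0000, 2.0000, 0.0000).
‖u_3‖ = 2.8284, so q_3 = (0.0000, 0.7071, 0.7071, 0.0000).
Qᵀb = (-2.3094, 4.0000, 0.7071).
Back-substitute: x_3 = 0.7071/2.8284 = 0.2500.
x_2 = (4.0000 − 0.5000·0.2500)/2.0000 = 1.9375.
x_1 = (-2.3094 − 3.4641·1.9375 + 4.3301·0.2500)/3.4641 = -2.2917.

x = (-2.2917, 1.9375, 0.2500)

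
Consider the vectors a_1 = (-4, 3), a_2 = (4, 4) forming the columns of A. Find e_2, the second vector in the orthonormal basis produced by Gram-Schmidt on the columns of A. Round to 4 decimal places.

e_2 = (0.6000, 0.8000)

a_1 = (-4, 3); ‖a_1‖ = 5.0000, so e_1 = (-0.8000, 0.6000).
e_1·a_2 = (-0.8000)·4 + 0.6000·4 = -0.8000.
u_2 = a_2 + 0.8000·e_1 = (3.3600, 4.4800).
‖u_2‖ = 5.6000, so e_2 = (0.6000, 0.8000).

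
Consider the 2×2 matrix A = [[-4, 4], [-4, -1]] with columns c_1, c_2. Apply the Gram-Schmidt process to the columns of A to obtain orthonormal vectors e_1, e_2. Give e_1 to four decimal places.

e_1 = (-0.7071, -0.7071)

c_1 = (-4, -4); ‖c_1‖ = 5.6569, so e_1 = (-0.7071, -0.7071).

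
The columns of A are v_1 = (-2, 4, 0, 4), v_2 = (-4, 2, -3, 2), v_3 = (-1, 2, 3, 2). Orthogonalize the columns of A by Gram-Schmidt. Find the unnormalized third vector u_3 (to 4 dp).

u_3 = (-1.4118, -0.3529, 1.4118, -0.3529)

v_1 = (-2, 4, 0, 4); ‖v_1‖ = 6.0000, so q_1 = (-0.3333, 0.6667, 0.0000, 0.6667).
q_1·v_2 = (-0.3333)·(-4) + 0.6667·2 + 0.0000·(-3) + 0.6667·2 = 4.0000.
u_2 = v_2 − 4.0000·q_1 = (-2.6667, -0.6667, -3.0000, -0.6667).
‖u_2‖ = 4.1231, so q_2 = (-0.6468, -0.1617, -0.7276, -0.1617).
q_1·v_3 = (-0.3333)·(-1) + 0.6667·2 + 0.0000·3 + 0.6667·2 = 3.0000; q_2·v_3 = (-0.6468)·(-1) + (-0.1617)·2 + (-0.7276)·3 + (-0.1617)·2 = -2.1828.
u_3 = v_3 − 3.0000·q_1 + 2.1828·q_2 = (-1.4118, -0.3529, 1.4118, -0.3529).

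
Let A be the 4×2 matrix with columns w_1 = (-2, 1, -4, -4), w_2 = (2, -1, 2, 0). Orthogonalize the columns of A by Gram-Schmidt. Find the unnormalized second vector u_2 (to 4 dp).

u_2 = (1.2973, -0.6486, 0.5946, -1.4054)

e_1 = w_1/‖w_1‖ = (-2, 1, -4, -4)/6.0828 = (-0.3288, 0.1644, -0.6576, -0.6576).
r_{12} = e_1·w_2 = -2.1372.
u_2 = w_2 + 2.1372·e_1 = (1.2973, -0.6486, 0.5946, -1.4054).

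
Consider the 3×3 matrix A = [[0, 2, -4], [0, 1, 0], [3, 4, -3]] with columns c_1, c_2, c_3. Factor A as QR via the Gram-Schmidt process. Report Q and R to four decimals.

Q = [[0.0000, 0.8944, -0.4472], [0.0000, 0.4472, 0.8944], [1.0000, 0.0000, 0.0000]], R = [[3.0000, 4.0000, -3.0000], [0.0000, 2.2361, -3.5777], [0.0000, 0.0000, 1.7889]]

c_1 = (0, 0, 3); ‖c_1‖ = 3.0000, so e_1 = (0.0000, 0.0000, 1.0000).
e_1·c_2 = 0.0000·2 + 0.0000·1 + 1.0000·4 = 4.0000.
u_2 = c_2 − 4.0000·e_1 = (2.0000, 1.0000, 0.0000).
‖u_2‖ = 2.2361, so e_2 = (0.8944, 0.4472, 0.0000).
e_1·c_3 = 0.0000·(-4) + 0.0000·0 + 1.0000·(-3) = -3.0000; e_2·c_3 = 0.8944·(-4) + 0.4472·0 + 0.0000·(-3) = -3.5777.
u_3 = c_3 + 3.0000·e_1 + 3.5777·e_2 = (-0.8000, 1.6000, 0.0000).
‖u_3‖ = 1.7889, so e_3 = (-0.4472, 0.8944, 0.0000).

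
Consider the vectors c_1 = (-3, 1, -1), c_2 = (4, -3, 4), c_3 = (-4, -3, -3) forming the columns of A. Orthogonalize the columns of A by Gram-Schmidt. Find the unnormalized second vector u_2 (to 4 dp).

u_2 = (-1.1818, -1.2727, 2.2727)

q_1 = c_1/‖c_1‖ = (-3, 1, -1)/3.3166 = (-0.9045, 0.3015, -0.3015).
r_{12} = q_1·c_2 = -5.7287.
u_2 = c_2 + 5.7287·q_1 = (-1.1818, -1.2727, 2.2727).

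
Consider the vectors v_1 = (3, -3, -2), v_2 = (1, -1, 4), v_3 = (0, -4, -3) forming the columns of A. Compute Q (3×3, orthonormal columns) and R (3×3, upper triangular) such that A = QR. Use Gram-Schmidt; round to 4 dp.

Q = [[0.6396, 0.3015, -0.7071], [-0.6396, -0.3015, -0.7071], [-0.4264, 0.9045, 0.0000]], R = [[4.6904, -0.4264, 3.8376], [0.0000, 4.2212, -1.5076], [0.0000, 0.0000, 2.8284]]

v_1 = (3, -3, -2); ‖v_1‖ = 4.6904, so q_1 = (0.6396, -0.6396, -0.4264).
q_1·v_2 = 0.6396·1 + (-0.6396)·(-1) + (-0.4264)·4 = -0.4264.
u_2 = v_2 + 0.4264·q_1 = (1.2727, -1.2727, 3.8182).
‖u_2‖ = 4.2212, so q_2 = (0.3015, -0.3015, 0.9045).
q_1·v_3 = 0.6396·0 + (-0.6396)·(-4) + (-0.4264)·(-3) = 3.8376; q_2·v_3 = 0.3015·0 + (-0.3015)·(-4) + 0.9045·(-3) = -1.5076.
u_3 = v_3 − 3.8376·q_1 + 1.5076·q_2 = (-2.0000, -2.0000, 0.0000).
‖u_3‖ = 2.8284, so q_3 = (-0.7071, -0.7071, 0.0000).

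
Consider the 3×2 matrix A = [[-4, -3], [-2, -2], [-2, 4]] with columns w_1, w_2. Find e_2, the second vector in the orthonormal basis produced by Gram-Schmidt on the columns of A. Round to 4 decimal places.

e_2 = (-0.3248, -0.2598, 0.9094)

e_1 = w_1/‖w_1‖ = (-4, -2, -2)/4.8990 = (-0.8165, -0.4082, -0.4082).
r_{12} = e_1·w_2 = 1.6330.
u_2 = w_2 − 1.6330·e_1 = (-1.6667, -1.3333, 4.6667).
‖u_2‖ = 5.1316, so e_2 = (-0.3248, -0.2598, 0.9094).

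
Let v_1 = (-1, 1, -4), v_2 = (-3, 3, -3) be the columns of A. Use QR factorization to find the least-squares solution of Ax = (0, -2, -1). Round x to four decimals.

x = (0.6667, -0.5556)

q_1 = v_1/‖v_1‖ = (-1, 1, -4)/4.2426 = (-0.2357, 0.2357, -0.9428).
r_{12} = q_1·v_2 = 4.2426.
u_2 = v_2 − 4.2426·q_1 = (-2.0000, 2.0000, 1.0000).
‖u_2‖ = 3.0000, so q_2 = (-0.6667, 0.6667, 0.3333).
Qᵀb = (0.4714, -1.6667).
Back-substitute: x_2 = -1.6667/3.0000 = -0.5556.
x_1 = (0.4714 − 4.2426·(-0.5556))/4.2426 = 0.6667.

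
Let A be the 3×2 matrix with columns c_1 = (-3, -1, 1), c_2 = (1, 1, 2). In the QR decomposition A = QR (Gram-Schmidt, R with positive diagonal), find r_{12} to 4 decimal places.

r_{12} = -0.6030

c_1 = (-3, -1, 1); ‖c_1‖ = 3.3166, so q_1 = (-0.9045, -0.3015, 0.3015).
r_{12} = q_1·c_2 = -0.6030.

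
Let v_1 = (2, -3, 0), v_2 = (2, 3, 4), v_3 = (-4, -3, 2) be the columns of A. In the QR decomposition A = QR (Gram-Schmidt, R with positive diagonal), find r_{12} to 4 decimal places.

r_{12} = -1.3868

v_1 = (2, -3, 0); ‖v_1‖ = 3.6056, so q_1 = (0.5547, -0.8321, 0.0000).
r_{12} = q_1·v_2 = -1.3868.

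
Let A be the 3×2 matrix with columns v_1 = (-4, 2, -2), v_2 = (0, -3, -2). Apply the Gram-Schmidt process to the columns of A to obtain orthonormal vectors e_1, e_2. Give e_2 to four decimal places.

e_2 = (-0.0930, -0.7909, -0.6048)

e_1 = v_1/‖v_1‖ = (-4, 2, -2)/4.8990 = (-0.8165, 0.4082, -0.4082).
r_{12} = e_1·v_2 = -0.4082.
u_2 = v_2 + 0.4082·e_1 = (-0.3333, -2.8333, -2.1667).
‖u_2‖ = 3.5824, so e_2 = (-0.0930, -0.7909, -0.6048).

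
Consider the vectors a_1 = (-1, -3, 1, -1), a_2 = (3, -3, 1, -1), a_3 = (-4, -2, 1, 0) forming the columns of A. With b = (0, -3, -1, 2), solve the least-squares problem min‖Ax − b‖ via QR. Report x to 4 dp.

x = (-2.7917, 1.9583, 2.1667)

a_1 = (-1, -3, 1, -1); ‖a_1‖ = 3.4641, so q_1 = (-0.2887, -0.8660, 0.2887, -0.2887).
q_1·a_2 = (-0.2887)·3 + (-0.8660)·(-3) + 0.2887·1 + (-0.2887)·(-1) = 2.3094.
u_2 = a_2 − 2.3094·q_1 = (3.6667, -1.0000, 0.3333, -0.3333).
‖u_2‖ = 3.8297, so q_2 = (0.9574, -0.2611, 0.0870, -0.0870).
q_1·a_3 = (-0.2887)·(-4) + (-0.8660)·(-2) + 0.2887·1 + (-0.2887)·0 = 3.1754; q_2·a_3 = 0.9574·(-4) + (-0.2611)·(-2) + 0.0870·1 + (-0.0870)·0 = -3.2204.
u_3 = a_3 − 3.1754·q_1 + 3.2204·q_2 = (0.0000, -0.0909, 0.3636, 0.6364).
‖u_3‖ = 0.7385, so q_3 = (0.0000, -0.1231, 0.4924, 0.8616).
Qᵀb = (1.7321, 0.5222, 1.6002).
Back-substitute: x_3 = 1.6002/0.7385 = 2.1667.
x_2 = (0.5222 + 3.2204·2.1667)/3.8297 = 1.9583.
x_1 = (1.7321 − 2.3094·1.9583 − 3.1754·2.1667)/3.4641 = -2.7917.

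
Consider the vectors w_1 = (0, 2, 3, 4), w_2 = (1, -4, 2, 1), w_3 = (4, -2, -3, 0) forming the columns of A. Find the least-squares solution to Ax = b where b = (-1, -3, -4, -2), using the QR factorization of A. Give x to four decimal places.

x = (-0.8726, 0.1058, 0.0697)

e_1 = w_1/‖w_1‖ = (0, 2, 3, 4)/5.3852 = (0.0000, 0.3714, 0.5571, 0.7428).
r_{12} = e_1·w_2 = 0.3714.
u_2 = w_2 − 0.3714·e_1 = (1.0000, -4.1379, 1.7931, 0.7241).
‖u_2‖ = 4.6757, so e_2 = (0.2139, -0.8850, 0.3835, 0.1549).
r_{13} = e_1·w_3 = -2.4140; r_{23} = e_2·w_3 = 1.4750.
u_3 = w_3 + 2.4140·e_1 − 1.4750·e_2 = (3.6845, 0.2019, -2.2208, 1.5647).
‖u_3‖ = 4.5822, so e_3 = (0.8041, 0.0441, -0.4847, 0.3415).
Qᵀb = (-4.8281, 0.5974, 0.3194).
Back-substitute: x_3 = 0.3194/4.5822 = 0.0697.
x_2 = (0.5974 − 1.4750·0.0697)/4.6757 = 0.1058.
x_1 = (-4.8281 − 0.3714·0.1058 + 2.4140·0.0697)/5.3852 = -0.8726.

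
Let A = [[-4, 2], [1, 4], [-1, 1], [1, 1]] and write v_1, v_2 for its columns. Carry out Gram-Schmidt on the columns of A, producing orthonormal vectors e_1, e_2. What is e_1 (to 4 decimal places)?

e_1 = (-0.9177, 0.2294, -0.2294, 0.2294)

v_1 = (-4, 1, -1, 1); ‖v_1‖ = 4.3589, so e_1 = (-0.9177, 0.2294, -0.2294, 0.2294).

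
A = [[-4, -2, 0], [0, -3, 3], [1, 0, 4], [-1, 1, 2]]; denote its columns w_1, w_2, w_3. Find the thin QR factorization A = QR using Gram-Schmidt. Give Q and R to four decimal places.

Q = [[-0.9428, -0.1323, 0.0285], [0.0000, -0.8933, 0.1924], [0.2357, -0.1158, 0.7483], [-0.2357, 0.4136, 0.6342]], R = [[4.2426, 1.6499, 0.4714], [0.0000, 3.3582, -2.3160], [0.0000, 0.0000, 4.8388]]

q_1 = w_1/‖w_1‖ = (-4, 0, 1, -1)/4.2426 = (-0.9428, 0.0000, 0.2357, -0.2357).
r_{12} = q_1·w_2 = 1.6499.
u_2 = w_2 − 1.6499·q_1 = (-0.4444, -3.0000, -0.3889, 1.3889).
‖u_2‖ = 3.3582, so q_2 = (-0.1323, -0.8933, -0.1158, 0.4136).
r_{13} = q_1·w_3 = 0.4714; r_{23} = q_2·w_3 = -2.3160.
u_3 = w_3 − 0.4714·q_1 + 2.3160·q_2 = (0.1379, 0.9310, 3.6207, 3.0690).
‖u_3‖ = 4.8388, so q_3 = (0.0285, 0.1924, 0.7483, 0.6342).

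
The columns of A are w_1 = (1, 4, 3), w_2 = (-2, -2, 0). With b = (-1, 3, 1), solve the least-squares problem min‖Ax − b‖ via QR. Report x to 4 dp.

x = (0.6667, 0.3333)

w_1 = (1, 4, 3); ‖w_1‖ = 5.0990, so e_1 = (0.1961, 0.7845, 0.5883).
e_1·w_2 = 0.1961·(-2) + 0.7845·(-2) + 0.5883·0 = -1.9612.
u_2 = w_2 + 1.9612·e_1 = (-1.6154, -0.4615, 1.1538).
‖u_2‖ = 2.0381, so e_2 = (-0.7926, -0.2265, 0.5661).
Qᵀb = (2.7456, 0.6794).
Back-substitute: x_2 = 0.6794/2.0381 = 0.3333.
x_1 = (2.7456 + 1.9612·0.3333)/5.0990 = 0.6667.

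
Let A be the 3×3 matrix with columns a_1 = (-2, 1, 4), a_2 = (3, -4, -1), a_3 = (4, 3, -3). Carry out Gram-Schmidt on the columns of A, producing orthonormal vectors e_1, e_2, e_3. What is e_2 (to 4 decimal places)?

e_2 = (0.4082, -0.8165, 0.4082)

a_1 = (-2, 1, 4); ‖a_1‖ = 4.5826, so e_1 = (-0.4364, 0.2182, 0.8729).
e_1·a_2 = (-0.4364)·3 + 0.2182·(-4) + 0.8729·(-1) = -3.0551.
u_2 = a_2 + 3.0551·e_1 = (1.6667, -3.3333, 1.6667).
‖u_2‖ = 4.0825, so e_2 = (0.4082, -0.8165, 0.4082).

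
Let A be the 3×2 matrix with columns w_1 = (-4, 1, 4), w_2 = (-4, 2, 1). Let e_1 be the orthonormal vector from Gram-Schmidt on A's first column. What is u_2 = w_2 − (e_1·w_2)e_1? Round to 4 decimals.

w_1 = (-4, 1, 4); ‖w_1‖ = 5.7446, so e_1 = (-0.6963, 0.1741, 0.6963).
e_1·w_2 = (-0.6963)·(-4) + 0.1741·2 + 0.6963·1 = 3.8297.
u_2 = w_2 − 3.8297·e_1 = (-1.3333, 1.3333, -1.6667).

u_2 = (-1.3333, 1.3333, -1.6667)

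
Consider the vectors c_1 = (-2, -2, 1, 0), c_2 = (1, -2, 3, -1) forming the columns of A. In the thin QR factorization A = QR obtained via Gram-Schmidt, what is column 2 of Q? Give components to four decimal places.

c_1 = (-2, -2, 1, 0); ‖c_1‖ = 3.0000, so e_1 = (-0.6667, -0.6667, 0.3333, 0.0000).
e_1·c_2 = (-0.6667)·1 + (-0.6667)·(-2) + 0.3333·3 + 0.0000·(-1) = 1.6667.
u_2 = c_2 − 1.6667·e_1 = (2.1111, -0.8889, 2.4444, -1.0000).
‖u_2‖ = 3.4960, so e_2 = (0.6039, -0.2543, 0.6992, -0.2860).

e_2 = (0.6039, -0.2543, 0.6992, -0.2860)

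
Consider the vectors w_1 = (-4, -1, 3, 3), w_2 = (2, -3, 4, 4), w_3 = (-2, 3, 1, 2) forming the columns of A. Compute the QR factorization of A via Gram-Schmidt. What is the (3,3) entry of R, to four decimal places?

w_1 = (-4, -1, 3, 3); ‖w_1‖ = 5.9161, so q_1 = (-0.6761, -0.1690, 0.5071, 0.5071).
q_1·w_2 = (-0.6761)·2 + (-0.1690)·(-3) + 0.5071·4 + 0.5071·4 = 3.2116.
u_2 = w_2 − 3.2116·q_1 = (4.1714, -2.4571, 2.3714, 2.3714).
‖u_2‖ = 5.8895, so q_2 = (0.7083, -0.4172, 0.4027, 0.4027).
q_1·w_3 = (-0.6761)·(-2) + (-0.1690)·3 + 0.5071·1 + 0.5071·2 = 2.3664; q_2·w_3 = 0.7083·(-2) + (-0.4172)·3 + 0.4027·1 + 0.4027·2 = -1.4602.
u_3 = w_3 − 2.3664·q_1 + 1.4602·q_2 = (0.6343, 2.7908, 0.3880, 1.3880).
r_{33} = ‖u_3‖ = 3.2043.

r_{33} = 3.2043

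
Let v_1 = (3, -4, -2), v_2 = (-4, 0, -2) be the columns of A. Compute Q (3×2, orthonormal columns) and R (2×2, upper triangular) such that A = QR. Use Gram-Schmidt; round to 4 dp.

e_1 = v_1/‖v_1‖ = (3, -4, -2)/5.3852 = (0.5571, -0.7428, -0.3714).
r_{12} = e_1·v_2 = -1.4856.
u_2 = v_2 + 1.4856·e_1 = (-3.1724, -1.1034, -2.5517).
‖u_2‖ = 4.2182, so e_2 = (-0.7521, -0.2616, -0.6049).

Q = [[0.5571, -0.7521], [-0.7428, -0.2616], [-0.3714, -0.6049]], R = [[5.3852, -1.4856], [0.0000, 4.2182]]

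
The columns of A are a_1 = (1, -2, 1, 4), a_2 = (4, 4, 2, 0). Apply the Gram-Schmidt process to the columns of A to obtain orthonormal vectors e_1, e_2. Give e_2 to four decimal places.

e_2 = (0.6835, 0.6380, 0.3494, 0.0608)

a_1 = (1, -2, 1, 4); ‖a_1‖ = 4.6904, so e_1 = (0.2132, -0.4264, 0.2132, 0.8528).
e_1·a_2 = 0.2132·4 + (-0.4264)·4 + 0.2132·2 + 0.8528·0 = -0.4264.
u_2 = a_2 + 0.4264·e_1 = (4.0909, 3.8182, 2.0909, 0.3636).
‖u_2‖ = 5.9848, so e_2 = (0.6835, 0.6380, 0.3494, 0.0608).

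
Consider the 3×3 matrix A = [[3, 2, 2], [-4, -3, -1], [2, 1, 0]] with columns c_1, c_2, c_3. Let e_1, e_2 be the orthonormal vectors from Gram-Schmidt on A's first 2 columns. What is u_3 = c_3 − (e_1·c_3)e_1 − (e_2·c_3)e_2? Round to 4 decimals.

u_3 = (1.0000, 0.5000, -0.5000)

e_1 = c_1/‖c_1‖ = (3, -4, 2)/5.3852 = (0.5571, -0.7428, 0.3714).
r_{12} = e_1·c_2 = 3.7139.
u_2 = c_2 − 3.7139·e_1 = (-0.0690, -0.2414, -0.3793).
‖u_2‖ = 0.4549, so e_2 = (-0.1516, -0.5307, -0.8339).
r_{13} = e_1·c_3 = 1.8570; r_{23} = e_2·c_3 = 0.2274.
u_3 = c_3 − 1.8570·e_1 − 0.2274·e_2 = (1.0000, 0.5000, -0.5000).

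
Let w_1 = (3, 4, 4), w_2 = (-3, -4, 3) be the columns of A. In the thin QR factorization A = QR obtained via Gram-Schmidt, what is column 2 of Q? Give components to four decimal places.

w_1 = (3, 4, 4); ‖w_1‖ = 6.4031, so e_1 = (0.4685, 0.6247, 0.6247).
e_1·w_2 = 0.4685·(-3) + 0.6247·(-4) + 0.6247·3 = -2.0303.
u_2 = w_2 + 2.0303·e_1 = (-2.0488, -2.7317, 4.2683).
‖u_2‖ = 5.4661, so e_2 = (-0.3748, -0.4998, 0.7809).

e_2 = (-0.3748, -0.4998, 0.7809)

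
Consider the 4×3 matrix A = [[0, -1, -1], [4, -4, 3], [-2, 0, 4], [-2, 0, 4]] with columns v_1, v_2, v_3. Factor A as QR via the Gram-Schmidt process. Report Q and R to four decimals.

Q = [[0.0000, -0.3974, -0.9177], [0.8165, -0.5298, 0.2294], [-0.4082, -0.5298, 0.2294], [-0.4082, -0.5298, 0.2294]], R = [[4.8990, -3.2660, -0.8165], [0.0000, 2.5166, -5.4306], [0.0000, 0.0000, 3.4412]]

v_1 = (0, 4, -2, -2); ‖v_1‖ = 4.8990, so e_1 = (0.0000, 0.8165, -0.4082, -0.4082).
e_1·v_2 = 0.0000·(-1) + 0.8165·(-4) + (-0.4082)·0 + (-0.4082)·0 = -3.2660.
u_2 = v_2 + 3.2660·e_1 = (-1.0000, -1.3333, -1.3333, -1.3333).
‖u_2‖ = 2.5166, so e_2 = (-0.3974, -0.5298, -0.5298, -0.5298).
e_1·v_3 = 0.0000·(-1) + 0.8165·3 + (-0.4082)·4 + (-0.4082)·4 = -0.8165; e_2·v_3 = (-0.3974)·(-1) + (-0.5298)·3 + (-0.5298)·4 + (-0.5298)·4 = -5.4306.
u_3 = v_3 + 0.8165·e_1 + 5.4306·e_2 = (-3.1579, 0.7895, 0.7895, 0.7895).
‖u_3‖ = 3.4412, so e_3 = (-0.9177, 0.2294, 0.2294, 0.2294).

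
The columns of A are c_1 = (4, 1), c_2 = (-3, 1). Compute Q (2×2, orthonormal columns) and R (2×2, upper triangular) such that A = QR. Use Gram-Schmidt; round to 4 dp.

c_1 = (4, 1); ‖c_1‖ = 4.1231, so q_1 = (0.9701, 0.2425).
q_1·c_2 = 0.9701·(-3) + 0.2425·1 = -2.6679.
u_2 = c_2 + 2.6679·q_1 = (-0.4118, 1.6471).
‖u_2‖ = 1.6977, so q_2 = (-0.2425, 0.9701).

Q = [[0.9701, -0.2425], [0.2425, 0.9701]], R = [[4.1231, -2.6679], [0.0000, 1.6977]]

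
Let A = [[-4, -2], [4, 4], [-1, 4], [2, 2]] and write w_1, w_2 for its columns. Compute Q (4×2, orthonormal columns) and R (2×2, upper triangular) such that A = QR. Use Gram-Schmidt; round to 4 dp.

Q = [[-0.6576, 0.1203], [0.6576, 0.2843], [-0.1644, 0.9405], [0.3288, 0.1422]], R = [[6.0828, 3.9456], [0.0000, 4.9429]]

w_1 = (-4, 4, -1, 2); ‖w_1‖ = 6.0828, so e_1 = (-0.6576, 0.6576, -0.1644, 0.3288).
e_1·w_2 = (-0.6576)·(-2) + 0.6576·4 + (-0.1644)·4 + 0.3288·2 = 3.9456.
u_2 = w_2 − 3.9456·e_1 = (0.5946, 1.4054, 4.6486, 0.7027).
‖u_2‖ = 4.9429, so e_2 = (0.1203, 0.2843, 0.9405, 0.1422).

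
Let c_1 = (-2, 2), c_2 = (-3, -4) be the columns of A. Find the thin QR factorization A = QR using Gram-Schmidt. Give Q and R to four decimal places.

c_1 = (-2, 2); ‖c_1‖ = 2.8284, so e_1 = (-0.7071, 0.7071).
e_1·c_2 = (-0.7071)·(-3) + 0.7071·(-4) = -0.7071.
u_2 = c_2 + 0.7071·e_1 = (-3.5000, -3.5000).
‖u_2‖ = 4.9497, so e_2 = (-0.7071, -0.7071).

Q = [[-0.7071, -0.7071], [0.7071, -0.7071]], R = [[2.8284, -0.7071], [0.0000, 4.9497]]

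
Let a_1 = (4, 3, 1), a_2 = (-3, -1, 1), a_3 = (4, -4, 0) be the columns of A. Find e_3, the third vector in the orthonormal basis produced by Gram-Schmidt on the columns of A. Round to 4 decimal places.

e_3 = (0.4216, -0.7379, 0.5270)

e_1 = a_1/‖a_1‖ = (4, 3, 1)/5.0990 = (0.7845, 0.5883, 0.1961).
r_{12} = e_1·a_2 = -2.7456.
u_2 = a_2 + 2.7456·e_1 = (-0.8462, 0.6154, 1.5385).
‖u_2‖ = 1.8605, so e_2 = (-0.4548, 0.3308, 0.8269).
r_{13} = e_1·a_3 = 0.7845; r_{23} = e_2·a_3 = -3.1422.
u_3 = a_3 − 0.7845·e_1 + 3.1422·e_2 = (1.9556, -3.4222, 2.4444).
‖u_3‖ = 4.6380, so e_3 = (0.4216, -0.7379, 0.5270).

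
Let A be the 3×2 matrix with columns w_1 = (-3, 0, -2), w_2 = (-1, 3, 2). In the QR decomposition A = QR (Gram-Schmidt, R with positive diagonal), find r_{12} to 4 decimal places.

r_{12} = -0.2774

w_1 = (-3, 0, -2); ‖w_1‖ = 3.6056, so e_1 = (-0.8321, 0.0000, -0.5547).
r_{12} = e_1·w_2 = -0.2774.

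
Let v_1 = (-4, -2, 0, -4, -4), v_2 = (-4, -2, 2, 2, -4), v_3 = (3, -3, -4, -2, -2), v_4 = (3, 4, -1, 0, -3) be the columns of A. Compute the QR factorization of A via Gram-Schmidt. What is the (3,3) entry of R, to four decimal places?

r_{33} = 5.6474

v_1 = (-4, -2, 0, -4, -4); ‖v_1‖ = 7.2111, so q_1 = (-0.5547, -0.2774, 0.0000, -0.5547, -0.5547).
q_1·v_2 = (-0.5547)·(-4) + (-0.2774)·(-2) + 0.0000·2 + (-0.5547)·2 + (-0.5547)·(-4) = 3.8829.
u_2 = v_2 − 3.8829·q_1 = (-1.8462, -0.9231, 2.0000, 4.1538, -1.8462).
‖u_2‖ = 5.3780, so q_2 = (-0.3433, -0.1716, 0.3719, 0.7724, -0.3433).
q_1·v_3 = (-0.5547)·3 + (-0.2774)·(-3) + 0.0000·(-4) + (-0.5547)·(-2) + (-0.5547)·(-2) = 1.3868; q_2·v_3 = (-0.3433)·3 + (-0.1716)·(-3) + 0.3719·(-4) + 0.7724·(-2) + (-0.3433)·(-2) = -2.8606.
u_3 = v_3 − 1.3868·q_1 + 2.8606·q_2 = (2.7872, -3.1064, -2.9362, 0.9787, -2.2128).
r_{33} = ‖u_3‖ = 5.6474.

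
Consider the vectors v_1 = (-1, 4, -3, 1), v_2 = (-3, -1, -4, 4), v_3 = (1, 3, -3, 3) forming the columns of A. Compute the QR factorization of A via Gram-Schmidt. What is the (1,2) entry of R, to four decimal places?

v_1 = (-1, 4, -3, 1); ‖v_1‖ = 5.1962, so q_1 = (-0.1925, 0.7698, -0.5774, 0.1925).
r_{12} = q_1·v_2 = 2.8868.

r_{12} = 2.8868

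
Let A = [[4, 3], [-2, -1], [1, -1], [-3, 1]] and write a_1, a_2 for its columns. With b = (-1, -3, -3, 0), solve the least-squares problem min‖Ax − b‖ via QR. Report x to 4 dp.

q_1 = a_1/‖a_1‖ = (4, -2, 1, -3)/5.4772 = (0.7303, -0.3651, 0.1826, -0.5477).
r_{12} = q_1·a_2 = 1.8257.
u_2 = a_2 − 1.8257·q_1 = (1.6667, -0.3333, -1.3333, 2.0000).
‖u_2‖ = 2.9439, so q_2 = (0.5661, -0.1132, -0.4529, 0.6794).
Qᵀb = (-0.1826, 1.1323).
Back-substitute: x_2 = 1.1323/2.9439 = 0.3846.
x_1 = (-0.1826 − 1.8257·0.3846)/5.4772 = -0.1615.

x = (-0.1615, 0.3846)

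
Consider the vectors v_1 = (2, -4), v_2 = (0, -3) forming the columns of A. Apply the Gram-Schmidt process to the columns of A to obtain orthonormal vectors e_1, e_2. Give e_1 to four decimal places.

v_1 = (2, -4); ‖v_1‖ = 4.4721, so e_1 = (0.4472, -0.8944).

e_1 = (0.4472, -0.8944)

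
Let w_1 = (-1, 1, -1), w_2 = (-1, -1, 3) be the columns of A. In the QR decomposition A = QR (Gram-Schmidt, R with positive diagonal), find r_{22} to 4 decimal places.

w_1 = (-1, 1, -1); ‖w_1‖ = 1.7321, so q_1 = (-0.5774, 0.5774, -0.5774).
q_1·w_2 = (-0.5774)·(-1) + 0.5774·(-1) + (-0.5774)·3 = -1.7321.
u_2 = w_2 + 1.7321·q_1 = (-2.0000, 0.0000, 2.0000).
r_{22} = ‖u_2‖ = 2.8284.

r_{22} = 2.8284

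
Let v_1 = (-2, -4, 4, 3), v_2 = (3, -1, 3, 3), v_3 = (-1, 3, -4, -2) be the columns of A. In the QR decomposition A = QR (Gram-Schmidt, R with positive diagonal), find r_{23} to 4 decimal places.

r_{23} = -2.3467

v_1 = (-2, -4, 4, 3); ‖v_1‖ = 6.7082, so q_1 = (-0.2981, -0.5963, 0.5963, 0.4472).
q_1·v_2 = (-0.2981)·3 + (-0.5963)·(-1) + 0.5963·3 + 0.4472·3 = 2.8324.
u_2 = v_2 − 2.8324·q_1 = (3.8444, 0.6889, 1.3111, 1.7333).
‖u_2‖ = 4.4697, so q_2 = (0.8601, 0.1541, 0.2933, 0.3878).
r_{23} = q_2·v_3 = -2.3467.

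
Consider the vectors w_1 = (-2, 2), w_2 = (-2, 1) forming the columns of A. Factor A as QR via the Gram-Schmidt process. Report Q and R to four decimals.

Q = [[-0.7071, -0.7071], [0.7071, -0.7071]], R = [[2.8284, 2.1213], [0.0000, 0.7071]]

w_1 = (-2, 2); ‖w_1‖ = 2.8284, so q_1 = (-0.7071, 0.7071).
q_1·w_2 = (-0.7071)·(-2) + 0.7071·1 = 2.1213.
u_2 = w_2 − 2.1213·q_1 = (-0.5000, -0.5000).
‖u_2‖ = 0.7071, so q_2 = (-0.7071, -0.7071).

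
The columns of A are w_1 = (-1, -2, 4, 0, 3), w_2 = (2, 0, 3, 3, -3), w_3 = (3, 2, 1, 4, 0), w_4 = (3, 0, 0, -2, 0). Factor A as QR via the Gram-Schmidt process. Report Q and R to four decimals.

e_1 = w_1/‖w_1‖ = (-1, -2, 4, 0, 3)/5.4772 = (-0.1826, -0.3651, 0.7303, 0.0000, 0.5477).
r_{12} = e_1·w_2 = 0.1826.
u_2 = w_2 − 0.1826·e_1 = (2.0333, 0.0667, 2.8667, 3.0000, -3.1000).
‖u_2‖ = 5.5648, so e_2 = (0.3654, 0.0120, 0.5151, 0.5391, -0.5571).
r_{13} = e_1·w_3 = -0.5477; r_{23} = e_2·w_3 = 3.7917.
u_3 = w_3 + 0.5477·e_1 − 3.7917·e_2 = (1.5145, 1.7546, -0.5533, 1.9559, 2.4123).
‖u_3‖ = 3.9145, so e_3 = (0.3869, 0.4482, -0.1413, 0.4997, 0.6162).
r_{14} = e_1·w_4 = -0.5477; r_{24} = e_2·w_4 = 0.0180; r_{34} = e_3·w_4 = 0.1614.
u_4 = w_4 + 0.5477·e_1 − 0.0180·e_2 − 0.1614·e_3 = (2.8310, -0.2726, 0.4136, -2.0903, 0.2105).
‖u_4‖ = 3.5600, so e_4 = (0.7952, -0.0766, 0.1162, -0.5872, 0.0591).

Q = [[-0.1826, 0.3654, 0.3869, 0.7952], [-0.3651, 0.0120, 0.4482, -0.0766], [0.7303, 0.5151, -0.1413, 0.1162], [0.0000, 0.5391, 0.4997, -0.5872], [0.5477, -0.5571, 0.6162, 0.0591]], R = [[5.4772, 0.1826, -0.5477, -0.5477], [0.0000, 5.5648, 3.7917, 0.0180], [0.0000, 0.0000, 3.9145, 0.1614], [0.0000, 0.0000, 0.0000, 3.5600]]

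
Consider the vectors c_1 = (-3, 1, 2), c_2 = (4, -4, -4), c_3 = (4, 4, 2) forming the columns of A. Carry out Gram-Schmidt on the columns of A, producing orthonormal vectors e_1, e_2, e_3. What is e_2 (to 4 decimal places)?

e_2 = (-0.4364, -0.8729, -0.2182)

e_1 = c_1/‖c_1‖ = (-3, 1, 2)/3.7417 = (-0.8018, 0.2673, 0.5345).
r_{12} = e_1·c_2 = -6.4143.
u_2 = c_2 + 6.4143·e_1 = (-1.1429, -2.2857, -0.5714).
‖u_2‖ = 2.6186, so e_2 = (-0.4364, -0.8729, -0.2182).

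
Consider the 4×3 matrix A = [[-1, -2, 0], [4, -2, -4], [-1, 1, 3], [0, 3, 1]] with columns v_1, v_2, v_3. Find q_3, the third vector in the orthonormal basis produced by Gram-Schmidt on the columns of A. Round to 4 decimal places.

q_3 = (-0.0124, 0.2361, 0.9567, -0.1698)

v_1 = (-1, 4, -1, 0); ‖v_1‖ = 4.2426, so q_1 = (-0.2357, 0.9428, -0.2357, 0.0000).
q_1·v_2 = (-0.2357)·(-2) + 0.9428·(-2) + (-0.2357)·1 + 0.0000·3 = -1.6499.
u_2 = v_2 + 1.6499·q_1 = (-2.3889, -0.4444, 0.6111, 3.0000).
‖u_2‖ = 3.9087, so q_2 = (-0.6112, -0.1137, 0.1563, 0.7675).
q_1·v_3 = (-0.2357)·0 + 0.9428·(-4) + (-0.2357)·3 + 0.0000·1 = -4.4783; q_2·v_3 = (-0.6112)·0 + (-0.1137)·(-4) + 0.1563·3 + 0.7675·1 = 1.6914.
u_3 = v_3 + 4.4783·q_1 − 1.6914·q_2 = (-0.0218, 0.4145, 1.6800, -0.2982).
‖u_3‖ = 1.7560, so q_3 = (-0.0124, 0.2361, 0.9567, -0.1698).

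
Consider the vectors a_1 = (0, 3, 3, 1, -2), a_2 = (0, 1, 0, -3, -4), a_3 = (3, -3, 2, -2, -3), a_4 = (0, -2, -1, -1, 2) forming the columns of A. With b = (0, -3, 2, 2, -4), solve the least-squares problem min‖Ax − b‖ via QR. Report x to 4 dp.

a_1 = (0, 3, 3, 1, -2); ‖a_1‖ = 4.7958, so e_1 = (0.0000, 0.6255, 0.6255, 0.2085, -0.4170).
e_1·a_2 = 0.0000·0 + 0.6255·1 + 0.6255·0 + 0.2085·(-3) + (-0.4170)·(-4) = 1.6681.
u_2 = a_2 − 1.6681·e_1 = (0.0000, -0.0435, -1.0435, -3.3478, -3.3043).
‖u_2‖ = 4.8184, so e_2 = (0.0000, -0.0090, -0.2166, -0.6948, -0.6858).
e_1·a_3 = 0.0000·3 + 0.6255·(-3) + 0.6255·2 + 0.2085·(-2) + (-0.4170)·(-3) = 0.2085; e_2·a_3 = 0.0000·3 + (-0.0090)·(-3) + (-0.2166)·2 + (-0.6948)·(-2) + (-0.6858)·(-3) = 3.0409.
u_3 = a_3 − 0.2085·e_1 − 3.0409·e_2 = (3.0000, -3.1030, 2.5281, 0.0693, -0.8277).
‖u_3‖ = 5.0705, so e_3 = (0.5917, -0.6120, 0.4986, 0.0137, -0.1632).
e_1·a_4 = 0.0000·0 + 0.6255·(-2) + 0.6255·(-1) + 0.2085·(-1) + (-0.4170)·2 = -2.9192; e_2·a_4 = 0.0000·0 + (-0.0090)·(-2) + (-0.2166)·(-1) + (-0.6948)·(-1) + (-0.6858)·2 = -0.4421; e_3·a_4 = 0.5917·0 + (-0.6120)·(-2) + 0.4986·(-1) + 0.0137·(-1) + (-0.1632)·2 = 0.3852.
u_4 = a_4 + 2.9192·e_1 + 0.4421·e_2 − 0.3852·e_3 = (-0.2279, 0.0578, 0.5383, -0.7038, 0.5423).
‖u_4‖ = 1.0651, so e_4 = (-0.2140, 0.0543, 0.5054, -0.6608, 0.5091).
Qᵀb = (1.4596, 0.9474, 3.5134, -2.5103).
Back-substitute: x_4 = -2.5103/1.0651 = -2.3569.
x_3 = (3.5134 − 0.3852·(-2.3569))/5.0705 = 0.8720.
x_2 = (0.9474 − 3.0409·0.8720 + 0.4421·(-2.3569))/4.8184 = -0.5699.
x_1 = (1.4596 − 1.6681·(-0.5699) − 0.2085·0.8720 + 2.9192·(-2.3569))/4.7958 = -0.9699.

x = (-0.9699, -0.5699, 0.8720, -2.3569)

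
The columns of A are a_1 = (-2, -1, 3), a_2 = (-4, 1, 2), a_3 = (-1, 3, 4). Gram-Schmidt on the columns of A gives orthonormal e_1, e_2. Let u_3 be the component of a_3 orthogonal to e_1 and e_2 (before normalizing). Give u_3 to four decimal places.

a_1 = (-2, -1, 3); ‖a_1‖ = 3.7417, so e_1 = (-0.5345, -0.2673, 0.8018).
e_1·a_2 = (-0.5345)·(-4) + (-0.2673)·1 + 0.8018·2 = 3.4744.
u_2 = a_2 − 3.4744·e_1 = (-2.1429, 1.9286, -0.7857).
‖u_2‖ = 2.9881, so e_2 = (-0.7171, 0.6454, -0.2630).
e_1·a_3 = (-0.5345)·(-1) + (-0.2673)·3 + 0.8018·4 = 2.9399; e_2·a_3 = (-0.7171)·(-1) + 0.6454·3 + (-0.2630)·4 = 1.6016.
u_3 = a_3 − 2.9399·e_1 − 1.6016·e_2 = (1.7200, 2.7520, 2.0640).

u_3 = (1.7200, 2.7520, 2.0640)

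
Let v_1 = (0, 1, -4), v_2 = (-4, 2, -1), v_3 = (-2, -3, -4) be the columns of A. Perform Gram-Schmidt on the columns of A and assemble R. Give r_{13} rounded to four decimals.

r_{13} = 3.1530

e_1 = v_1/‖v_1‖ = (0, 1, -4)/4.1231 = (0.0000, 0.2425, -0.9701).
r_{13} = e_1·v_3 = 3.1530.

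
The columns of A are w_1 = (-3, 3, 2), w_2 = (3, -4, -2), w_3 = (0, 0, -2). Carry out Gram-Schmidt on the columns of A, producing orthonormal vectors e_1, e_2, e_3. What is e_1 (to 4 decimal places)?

e_1 = (-0.6396, 0.6396, 0.4264)

w_1 = (-3, 3, 2); ‖w_1‖ = 4.6904, so e_1 = (-0.6396, 0.6396, 0.4264).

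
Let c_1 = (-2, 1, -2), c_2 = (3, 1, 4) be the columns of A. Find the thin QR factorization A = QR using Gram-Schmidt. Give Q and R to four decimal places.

Q = [[-0.6667, 0.0413], [0.3333, 0.9096], [-0.6667, 0.4134]], R = [[3.0000, -4.3333], [0.0000, 2.6874]]

c_1 = (-2, 1, -2); ‖c_1‖ = 3.0000, so e_1 = (-0.6667, 0.3333, -0.6667).
e_1·c_2 = (-0.6667)·3 + 0.3333·1 + (-0.6667)·4 = -4.3333.
u_2 = c_2 + 4.3333·e_1 = (0.1111, 2.4444, 1.1111).
‖u_2‖ = 2.6874, so e_2 = (0.0413, 0.9096, 0.4134).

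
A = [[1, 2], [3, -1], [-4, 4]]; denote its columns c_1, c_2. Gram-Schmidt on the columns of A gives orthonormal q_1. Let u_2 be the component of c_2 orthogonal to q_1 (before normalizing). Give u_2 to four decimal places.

q_1 = c_1/‖c_1‖ = (1, 3, -4)/5.0990 = (0.1961, 0.5883, -0.7845).
r_{12} = q_1·c_2 = -3.3340.
u_2 = c_2 + 3.3340·q_1 = (2.6538, 0.9615, 1.3846).

u_2 = (2.6538, 0.9615, 1.3846)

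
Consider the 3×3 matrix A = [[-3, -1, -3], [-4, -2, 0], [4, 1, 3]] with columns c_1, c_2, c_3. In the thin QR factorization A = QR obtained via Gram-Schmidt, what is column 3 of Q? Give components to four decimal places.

q_3 = (-0.8729, 0.2182, -0.4364)

c_1 = (-3, -4, 4); ‖c_1‖ = 6.4031, so q_1 = (-0.4685, -0.6247, 0.6247).
q_1·c_2 = (-0.4685)·(-1) + (-0.6247)·(-2) + 0.6247·1 = 2.3426.
u_2 = c_2 − 2.3426·q_1 = (0.0976, -0.5366, -0.4634).
‖u_2‖ = 0.7157, so q_2 = (0.1363, -0.7498, -0.6475).
q_1·c_3 = (-0.4685)·(-3) + (-0.6247)·0 + 0.6247·3 = 3.2796; q_2·c_3 = 0.1363·(-3) + (-0.7498)·0 + (-0.6475)·3 = -2.3515.
u_3 = c_3 − 3.2796·q_1 + 2.3515·q_2 = (-1.1429, 0.2857, -0.5714).
‖u_3‖ = 1.3093, so q_3 = (-0.8729, 0.2182, -0.4364).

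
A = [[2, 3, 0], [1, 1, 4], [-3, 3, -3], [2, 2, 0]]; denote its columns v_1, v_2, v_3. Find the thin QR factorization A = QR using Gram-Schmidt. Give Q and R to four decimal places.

Q = [[0.4714, 0.5820, -0.1774], [0.2357, 0.1862, 0.9505], [-0.7071, 0.6984, 0.0296], [0.4714, 0.3725, -0.2535]], R = [[4.2426, 0.4714, 3.0641], [0.0000, 4.7726, -1.3503], [0.0000, 0.0000, 3.7132]]

v_1 = (2, 1, -3, 2); ‖v_1‖ = 4.2426, so q_1 = (0.4714, 0.2357, -0.7071, 0.4714).
q_1·v_2 = 0.4714·3 + 0.2357·1 + (-0.7071)·3 + 0.4714·2 = 0.4714.
u_2 = v_2 − 0.4714·q_1 = (2.7778, 0.8889, 3.3333, 1.7778).
‖u_2‖ = 4.7726, so q_2 = (0.5820, 0.1862, 0.6984, 0.3725).
q_1·v_3 = 0.4714·0 + 0.2357·4 + (-0.7071)·(-3) + 0.4714·0 = 3.0641; q_2·v_3 = 0.5820·0 + 0.1862·4 + 0.6984·(-3) + 0.3725·0 = -1.3503.
u_3 = v_3 − 3.0641·q_1 + 1.3503·q_2 = (-0.6585, 3.5293, 0.1098, -0.9415).
‖u_3‖ = 3.7132, so q_3 = (-0.1774, 0.9505, 0.0296, -0.2535).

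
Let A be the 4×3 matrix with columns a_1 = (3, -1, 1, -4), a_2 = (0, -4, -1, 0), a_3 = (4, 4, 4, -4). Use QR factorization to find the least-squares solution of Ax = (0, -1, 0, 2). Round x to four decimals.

x = (-1.0610, 1.1829, 0.6463)

a_1 = (3, -1, 1, -4); ‖a_1‖ = 5.1962, so q_1 = (0.5774, -0.1925, 0.1925, -0.7698).
q_1·a_2 = 0.5774·0 + (-0.1925)·(-4) + 0.1925·(-1) + (-0.7698)·0 = 0.5774.
u_2 = a_2 − 0.5774·q_1 = (-0.3333, -3.8889, -1.1111, 0.4444).
‖u_2‖ = 4.0825, so q_2 = (-0.0816, -0.9526, -0.2722, 0.1089).
q_1·a_3 = 0.5774·4 + (-0.1925)·4 + 0.1925·4 + (-0.7698)·(-4) = 5.3886; q_2·a_3 = (-0.0816)·4 + (-0.9526)·4 + (-0.2722)·4 + 0.1089·(-4) = -5.6610.
u_3 = a_3 − 5.3886·q_1 + 5.6610·q_2 = (0.4267, -0.3556, 1.4222, 0.7644).
‖u_3‖ = 1.7075, so q_3 = (0.2499, -0.2082, 0.8329, 0.4477).
Qᵀb = (-1.3472, 1.1703, 1.1036).
Back-substitute: x_3 = 1.1036/1.7075 = 0.6463.
x_2 = (1.1703 + 5.6610·0.6463)/4.0825 = 1.1829.
x_1 = (-1.3472 − 0.5774·1.1829 − 5.3886·0.6463)/5.1962 = -1.0610.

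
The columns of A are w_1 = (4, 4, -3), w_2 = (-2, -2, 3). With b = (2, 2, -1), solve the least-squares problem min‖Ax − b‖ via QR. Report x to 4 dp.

x = (0.6667, 0.3333)

w_1 = (4, 4, -3); ‖w_1‖ = 6.4031, so q_1 = (0.6247, 0.6247, -0.4685).
q_1·w_2 = 0.6247·(-2) + 0.6247·(-2) + (-0.4685)·3 = -3.9043.
u_2 = w_2 + 3.9043·q_1 = (0.4390, 0.4390, 1.1707).
‖u_2‖ = 1.3252, so q_2 = (0.3313, 0.3313, 0.8835).
Qᵀb = (2.9673, 0.4417).
Back-substitute: x_2 = 0.4417/1.3252 = 0.3333.
x_1 = (2.9673 + 3.9043·0.3333)/6.4031 = 0.6667.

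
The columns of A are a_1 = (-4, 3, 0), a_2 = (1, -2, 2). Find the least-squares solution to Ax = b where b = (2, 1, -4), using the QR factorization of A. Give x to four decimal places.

a_1 = (-4, 3, 0); ‖a_1‖ = 5.0000, so q_1 = (-0.8000, 0.6000, 0.0000).
q_1·a_2 = (-0.8000)·1 + 0.6000·(-2) + 0.0000·2 = -2.0000.
u_2 = a_2 + 2.0000·q_1 = (-0.6000, -0.8000, 2.0000).
‖u_2‖ = 2.2361, so q_2 = (-0.2683, -0.3578, 0.8944).
Qᵀb = (-1.0000, -4.4721).
Back-substitute: x_2 = -4.4721/2.2361 = -2.0000.
x_1 = (-1.0000 + 2.0000·(-2.0000))/5.0000 = -1.0000.

x = (-1.0000, -2.0000)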